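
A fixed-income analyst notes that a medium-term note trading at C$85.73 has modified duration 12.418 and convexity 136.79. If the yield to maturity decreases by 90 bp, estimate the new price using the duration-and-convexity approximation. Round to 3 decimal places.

C$95.786

Duration effect: -D_mod·Δy = -12.418 × (-0.009) = +0.111762
Convexity effect: ½·C·(Δy)² = 0.5 × 136.79 × (-0.009)² = +0.005539995
ΔP/P ≈ +0.111762 + 0.005539995 = +0.117301995
New price ≈ 85.73 × (1 + 0.117301995) = 95.78630003135.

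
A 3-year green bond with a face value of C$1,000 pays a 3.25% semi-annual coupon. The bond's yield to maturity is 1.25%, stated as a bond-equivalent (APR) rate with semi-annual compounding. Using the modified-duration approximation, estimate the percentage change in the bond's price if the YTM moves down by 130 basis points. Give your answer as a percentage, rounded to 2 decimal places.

+3.73%

Periodic yield y = 0.00625. Modified duration first:
  t   CF        PV=CF/(1+0.00625)^t    t·PV
  1        16.25        16.1491        16.1491
  2        16.25        16.0488        32.0975
  3        16.25        15.9491        47.8472
  4        16.25        15.8500        63.4001
  5        16.25        15.7516        78.7579
  6     1,016.25       978.9606     5,873.7634
  Σ                  1,058.7091     6,112.0152
P = 1,058.7091; D_Mac = 5.77308 half-year periods = 2.88654 yrs; D_mod = 2.88654/(1+0.00625) = 2.86861 yrs.
ΔP/P ≈ -D_mod · Δy = -2.86861 × (-0.013) = +0.037292 = +3.7292%.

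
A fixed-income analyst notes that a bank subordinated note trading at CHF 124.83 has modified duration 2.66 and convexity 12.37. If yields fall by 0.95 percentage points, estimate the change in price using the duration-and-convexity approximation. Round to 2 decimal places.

+CHF 3.22

Duration effect: -D_mod·Δy = -2.66 × (-0.0095) = +0.025270
Convexity effect: ½·C·(Δy)² = 0.5 × 12.37 × (-0.0095)² = +0.00055819625
ΔP/P ≈ +0.025270 + 0.00055819625 = +0.02582819625
ΔP ≈ 124.83 × (+0.02582819625) = +3.2241337378875.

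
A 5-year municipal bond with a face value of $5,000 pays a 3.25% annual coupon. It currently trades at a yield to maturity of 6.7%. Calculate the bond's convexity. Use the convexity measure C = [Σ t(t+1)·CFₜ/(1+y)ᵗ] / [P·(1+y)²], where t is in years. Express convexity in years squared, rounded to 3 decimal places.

24.025

With y = 0.067:
  t   CF        PV=CF/(1+0.067)^t    t·PV        t(t+1)·PV
  1       162.50       152.2962       152.2962         304.5923
  2       162.50       142.7330       285.4661         856.3983
  3       162.50       133.7704       401.3113       1,605.2451
  4       162.50       125.3706       501.4824       2,507.4119
  5     5,162.50     3,732.8279    18,664.1395     111,984.8370
  Σ                  4,286.9981    20,004.6954     117,258.4846
P = 4,286.9981.
Convexity = Σ t(t+1)·PV / [P·(1+y)²] = 117,258.4846 / (4,286.9981 × 1.138489) = 24.02493.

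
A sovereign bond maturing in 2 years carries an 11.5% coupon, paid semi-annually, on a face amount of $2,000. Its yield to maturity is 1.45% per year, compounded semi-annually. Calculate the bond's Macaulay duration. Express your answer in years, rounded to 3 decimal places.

1.858 years

Periodic yield y = 0.00725. Discount each cash flow and weight by its period:
  t   CF        PV=CF/(1+0.00725)^t    t·PV
  1       115.00       114.1723       114.1723
  2       115.00       113.3505       226.7009
  3       115.00       112.5346       337.6038
  4     2,115.00     2,054.7608     8,219.0431
  Σ                  2,394.8181     8,897.5200
Price P = Σ PV = 2,394.8181.
Macaulay duration = Σ(t·PV) / P = 8,897.5200 / 2,394.8181 = 3.71532 half-year periods.
In years: 3.71532 / 2 = 1.85766 years.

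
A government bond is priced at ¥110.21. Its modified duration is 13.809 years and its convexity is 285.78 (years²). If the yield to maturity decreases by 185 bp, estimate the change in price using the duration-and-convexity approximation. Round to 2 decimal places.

+¥33.54

Duration effect: -D_mod·Δy = -13.809 × (-0.0185) = +0.2554665
Convexity effect: ½·C·(Δy)² = 0.5 × 285.78 × (-0.0185)² = +0.0489041025
ΔP/P ≈ +0.2554665 + 0.0489041025 = +0.3043706025
ΔP ≈ 110.21 × (+0.3043706025) = +33.544684101525.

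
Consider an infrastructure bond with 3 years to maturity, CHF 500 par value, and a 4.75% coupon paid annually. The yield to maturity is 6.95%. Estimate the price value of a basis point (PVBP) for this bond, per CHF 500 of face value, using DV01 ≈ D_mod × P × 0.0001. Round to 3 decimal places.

CHF 0.126

Periodic yield y = 0.0695.
  t   CF        PV=CF/(1+0.0695)^t    t·PV
  1        23.75        22.2066        22.2066
  2        23.75        20.7636        41.5271
  3       523.75       428.1359     1,284.4078
  Σ                    471.1061     1,348.1415
P = 471.1061; D_Mac = 2.86165 yrs; D_mod = 2.67569 yrs.
DV01 ≈ 2.67569 × 471.1061 × 0.0001 = 0.126053.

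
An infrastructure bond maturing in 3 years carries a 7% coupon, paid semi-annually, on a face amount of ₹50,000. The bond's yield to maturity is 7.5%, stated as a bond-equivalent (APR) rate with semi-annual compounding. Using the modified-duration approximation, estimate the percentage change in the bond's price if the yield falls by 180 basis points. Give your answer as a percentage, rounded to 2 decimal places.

Periodic yield y = 0.0375. Modified duration first:
  t   CF        PV=CF/(1+0.0375)^t    t·PV
  1     1,750.00     1,686.7470     1,686.7470
  2     1,750.00     1,625.7802     3,251.5605
  3     1,750.00     1,567.0171     4,701.0513
  4     1,750.00     1,510.3779     6,041.5117
  5     1,750.00     1,455.7859     7,278.9297
  6    51,750.00    41,493.6579   248,961.9473
  Σ                 49,339.3660   271,921.7474
P = 49,339.3660; D_Mac = 5.51125 half-year periods = 2.75563 yrs; D_mod = 2.75563/(1+0.0375) = 2.65603 yrs.
ΔP/P ≈ -D_mod · Δy = -2.65603 × (-0.018) = +0.047808 = +4.7808%.

+4.78%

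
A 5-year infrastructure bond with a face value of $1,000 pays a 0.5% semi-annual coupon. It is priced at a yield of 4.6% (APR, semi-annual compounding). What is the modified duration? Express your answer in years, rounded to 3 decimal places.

Periodic yield y = 0.023. First find Macaulay duration:
  t   CF        PV=CF/(1+0.023)^t    t·PV
  1         2.50         2.4438         2.4438
  2         2.50         2.3888         4.7777
  3         2.50         2.3351         7.0054
  4         2.50         2.2826         9.1306
  5         2.50         2.2313        11.1566
  6         2.50         2.1812        13.0869
  7         2.50         2.1321        14.9248
  8         2.50         2.0842        16.6734
  9         2.50         2.0373        18.3359
  10    1,002.50       798.5977     7,985.9768
  Σ                    818.7142     8,083.5119
P = 818.7142; Macaulay duration = 8,083.5119 / 818.7142 = 9.87342 half-year periods = 4.93671 years.
Modified duration = D_Mac / (1 + y) = 4.93671 / 1.023 = 4.82572 years.

4.826 years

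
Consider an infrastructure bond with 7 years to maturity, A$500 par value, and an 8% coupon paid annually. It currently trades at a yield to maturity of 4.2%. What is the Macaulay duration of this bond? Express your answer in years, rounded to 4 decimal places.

Periodic yield y = 0.042. Discount each cash flow and weight by its year:
  t   CF        PV=CF/(1+0.042)^t    t·PV
  1        40.00        38.3877        38.3877
  2        40.00        36.8404        73.6808
  3        40.00        35.3555       106.0665
  4        40.00        33.9304       135.7216
  5        40.00        32.5628       162.8139
  6        40.00        31.2503       187.5016
  7       540.00       404.8738     2,834.1169
  Σ                    613.2009     3,538.2891
Price P = Σ PV = 613.2009.
Macaulay duration = Σ(t·PV) / P = 3,538.2891 / 613.2009 = 5.77020 years.

5.7702 years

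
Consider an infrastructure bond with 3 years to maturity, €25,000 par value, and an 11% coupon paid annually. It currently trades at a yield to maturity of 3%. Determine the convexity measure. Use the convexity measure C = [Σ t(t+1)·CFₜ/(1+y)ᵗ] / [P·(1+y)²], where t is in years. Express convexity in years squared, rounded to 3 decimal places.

10.012

With y = 0.03:
  t   CF        PV=CF/(1+0.03)^t    t·PV        t(t+1)·PV
  1     2,750.00     2,669.9029     2,669.9029       5,339.8058
  2     2,750.00     2,592.1388     5,184.2775      15,552.8325
  3    27,750.00    25,395.1810    76,185.5431     304,742.1726
  Σ                 30,657.2227    84,039.7236     325,634.8109
P = 30,657.2227.
Convexity = Σ t(t+1)·PV / [P·(1+y)²] = 325,634.8109 / (30,657.2227 × 1.060900) = 10.01206.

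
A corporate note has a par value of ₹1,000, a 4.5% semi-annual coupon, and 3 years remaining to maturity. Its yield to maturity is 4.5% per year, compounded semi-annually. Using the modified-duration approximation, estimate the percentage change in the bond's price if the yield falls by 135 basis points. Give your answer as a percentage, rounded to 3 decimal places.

Periodic yield y = 0.0225. Modified duration first:
  t   CF        PV=CF/(1+0.0225)^t    t·PV
  1        22.50        22.0049        22.0049
  2        22.50        21.5207        43.0413
  3        22.50        21.0471        63.1413
  4        22.50        20.5840        82.3359
  5        22.50        20.1310       100.6551
  6     1,022.50       894.7123     5,368.2739
  Σ                  1,000.0000     5,679.4525
P = 1,000.0000; D_Mac = 5.67945 half-year periods = 2.83973 yrs; D_mod = 2.83973/(1+0.0225) = 2.77724 yrs.
ΔP/P ≈ -D_mod · Δy = -2.77724 × (-0.0135) = +0.037493 = +3.7493%.

+3.749%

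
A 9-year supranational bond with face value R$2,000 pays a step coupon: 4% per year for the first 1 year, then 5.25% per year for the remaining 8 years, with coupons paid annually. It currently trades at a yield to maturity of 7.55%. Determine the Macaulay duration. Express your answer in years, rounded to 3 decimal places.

7.332 years

Periodic yield y = 0.0755. Discount each cash flow and weight by its year:
  t   CF        PV=CF/(1+0.0755)^t    t·PV
  1        80.00        74.3840        74.3840
  2       105.00        90.7755       181.5509
  3       105.00        84.4030       253.2091
  4       105.00        78.4779       313.9118
  5       105.00        72.9688       364.8440
  6       105.00        67.8464       407.0784
  7       105.00        63.0836       441.5851
  8       105.00        58.6551       469.2410
  9     2,105.00     1,093.3479     9,840.1309
  Σ                  1,683.9423    12,345.9353
Price P = Σ PV = 1,683.9423.
Macaulay duration = Σ(t·PV) / P = 12,345.9353 / 1,683.9423 = 7.33157 years.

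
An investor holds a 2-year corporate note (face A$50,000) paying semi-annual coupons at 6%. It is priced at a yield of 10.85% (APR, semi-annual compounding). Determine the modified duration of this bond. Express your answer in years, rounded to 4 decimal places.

Periodic yield y = 0.05425. First find Macaulay duration:
  t   CF        PV=CF/(1+0.05425)^t    t·PV
  1     1,500.00     1,422.8124     1,422.8124
  2     1,500.00     1,349.5968     2,699.1936
  3     1,500.00     1,280.1487     3,840.4462
  4    51,500.00    41,690.0859   166,760.3437
  Σ                 45,742.6439   174,722.7959
P = 45,742.6439; Macaulay duration = 174,722.7959 / 45,742.6439 = 3.81969 half-year periods = 1.90985 years.
Modified duration = D_Mac / (1 + y) = 1.90985 / 1.05425 = 1.81157 years.

1.8116 years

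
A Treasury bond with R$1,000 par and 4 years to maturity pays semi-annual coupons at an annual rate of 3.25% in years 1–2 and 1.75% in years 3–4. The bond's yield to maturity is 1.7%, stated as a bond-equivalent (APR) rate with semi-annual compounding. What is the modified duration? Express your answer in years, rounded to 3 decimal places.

Periodic yield y = 0.0085. First find Macaulay duration:
  t   CF        PV=CF/(1+0.0085)^t    t·PV
  1        16.25        16.1130        16.1130
  2        16.25        15.9772        31.9545
  3        16.25        15.8426        47.5277
  4        16.25        15.7090        62.8362
  5         8.75         8.3874        41.9371
  6         8.75         8.3167        49.9004
  7         8.75         8.2466        57.7264
  8     1,008.75       942.7061     7,541.6490
  Σ                  1,031.2988     7,849.6443
P = 1,031.2988; Macaulay duration = 7,849.6443 / 1,031.2988 = 7.61142 half-year periods = 3.80571 years.
Modified duration = D_Mac / (1 + y) = 3.80571 / 1.0085 = 3.77363 years.

3.774 years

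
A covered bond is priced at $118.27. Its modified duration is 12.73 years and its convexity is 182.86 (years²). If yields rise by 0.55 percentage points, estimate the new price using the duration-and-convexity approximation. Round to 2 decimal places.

$110.32

Duration effect: -D_mod·Δy = -12.73 × (+0.0055) = -0.070015
Convexity effect: ½·C·(Δy)² = 0.5 × 182.86 × (0.0055)² = +0.0027657575
ΔP/P ≈ -0.070015 + 0.0027657575 = -0.0672492425
New price ≈ 118.27 × (1 - 0.0672492425) = 110.316432089525.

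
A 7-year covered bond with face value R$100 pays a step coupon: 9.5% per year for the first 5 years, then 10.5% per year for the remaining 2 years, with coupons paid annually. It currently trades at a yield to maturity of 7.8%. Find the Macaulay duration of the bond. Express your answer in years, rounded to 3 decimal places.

5.503 years

Periodic yield y = 0.078. Discount each cash flow and weight by its year:
  t   CF        PV=CF/(1+0.078)^t    t·PV
  1         9.50         8.8126         8.8126
  2         9.50         8.1750        16.3499
  3         9.50         7.5835        22.7504
  4         9.50         7.0347        28.1390
  5         9.50         6.5257        32.6287
  6        10.50         6.6908        40.1447
  7       110.50        65.3177       457.2240
  Σ                    110.1400       606.0493
Price P = Σ PV = 110.1400.
Macaulay duration = Σ(t·PV) / P = 606.0493 / 110.1400 = 5.50253 years.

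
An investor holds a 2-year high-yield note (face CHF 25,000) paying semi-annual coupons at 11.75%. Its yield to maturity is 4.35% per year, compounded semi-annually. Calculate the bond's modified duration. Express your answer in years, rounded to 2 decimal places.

Periodic yield y = 0.02175. First find Macaulay duration:
  t   CF        PV=CF/(1+0.02175)^t    t·PV
  1     1,468.75     1,437.4847     1,437.4847
  2     1,468.75     1,406.8850     2,813.7699
  3     1,468.75     1,376.9366     4,130.8098
  4    26,468.75    24,285.9360    97,143.7441
  Σ                 28,507.2423   105,525.8085
P = 28,507.2423; Macaulay duration = 105,525.8085 / 28,507.2423 = 3.70172 half-year periods = 1.85086 years.
Modified duration = D_Mac / (1 + y) = 1.85086 / 1.02175 = 1.81146 years.

1.81 years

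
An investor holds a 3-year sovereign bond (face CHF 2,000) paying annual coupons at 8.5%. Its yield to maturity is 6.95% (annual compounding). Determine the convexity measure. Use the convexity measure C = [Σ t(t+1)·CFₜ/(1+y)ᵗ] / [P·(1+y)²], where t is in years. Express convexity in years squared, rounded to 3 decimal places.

9.449

With y = 0.0695:
  t   CF        PV=CF/(1+0.0695)^t    t·PV        t(t+1)·PV
  1       170.00       158.9528       158.9528         317.9056
  2       170.00       148.6235       297.2469         891.7407
  3     2,170.00     1,773.8519     5,321.5558      21,286.2233
  Σ                  2,081.4282     5,777.7555      22,495.8695
P = 2,081.4282.
Convexity = Σ t(t+1)·PV / [P·(1+y)²] = 22,495.8695 / (2,081.4282 × 1.143830) = 9.44887.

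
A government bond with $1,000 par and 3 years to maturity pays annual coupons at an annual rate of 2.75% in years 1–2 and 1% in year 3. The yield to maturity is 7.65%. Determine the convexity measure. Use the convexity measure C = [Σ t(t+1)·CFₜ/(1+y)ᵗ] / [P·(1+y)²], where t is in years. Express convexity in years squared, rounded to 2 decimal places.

With y = 0.0765:
  t   CF        PV=CF/(1+0.0765)^t    t·PV        t(t+1)·PV
  1        27.50        25.5458        25.5458          51.0915
  2        27.50        23.7304        47.4608         142.3823
  3     1,010.00       809.6164     2,428.8491       9,715.3962
  Σ                    858.8925     2,501.8556       9,908.8700
P = 858.8925.
Convexity = Σ t(t+1)·PV / [P·(1+y)²] = 9,908.8700 / (858.8925 × 1.158852) = 9.95537.

9.96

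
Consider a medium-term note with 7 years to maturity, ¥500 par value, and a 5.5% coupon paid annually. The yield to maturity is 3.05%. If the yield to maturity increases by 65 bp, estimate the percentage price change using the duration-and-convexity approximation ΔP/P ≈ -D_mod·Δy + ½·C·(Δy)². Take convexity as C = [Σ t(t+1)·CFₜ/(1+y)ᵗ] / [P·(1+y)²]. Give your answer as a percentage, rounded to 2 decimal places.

-3.74%

With y = 0.0305:
  t   CF        PV=CF/(1+0.0305)^t    t·PV        t(t+1)·PV
  1        27.50        26.6861        26.6861          53.3721
  2        27.50        25.8962        51.7925         155.3774
  3        27.50        25.1298        75.3893         301.5574
  4        27.50        24.3860        97.5440         487.7202
  5        27.50        23.6642       118.3212         709.9274
  6        27.50        22.9639       137.7831         964.4817
  7       527.50       427.4512     2,992.1581      23,937.2645
  Σ                    576.1774     3,499.6743      26,609.7008
P = 576.1774; D_Mac = 6.07395 yrs; D_mod = 5.89418 yrs; C = 43.48984.
Duration effect: -5.89418 × (+0.0065) = -0.038312
Convexity effect: 0.5 × 43.48984 × (0.0065)² = +0.0009187
ΔP/P ≈ -0.038312 + 0.0009187 = -0.037393 = -3.7393%.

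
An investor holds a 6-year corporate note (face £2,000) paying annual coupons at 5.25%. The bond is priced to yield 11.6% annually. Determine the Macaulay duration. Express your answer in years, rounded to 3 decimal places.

5.164 years

Periodic yield y = 0.116. Discount each cash flow and weight by its year:
  t   CF        PV=CF/(1+0.116)^t    t·PV
  1       105.00        94.0860        94.0860
  2       105.00        84.3065       168.6129
  3       105.00        75.5434       226.6303
  4       105.00        67.6912       270.7650
  5       105.00        60.6552       303.2762
  6     2,105.00     1,089.5996     6,537.5976
  Σ                  1,471.8820     7,600.9680
Price P = Σ PV = 1,471.8820.
Macaulay duration = Σ(t·PV) / P = 7,600.9680 / 1,471.8820 = 5.16412 years.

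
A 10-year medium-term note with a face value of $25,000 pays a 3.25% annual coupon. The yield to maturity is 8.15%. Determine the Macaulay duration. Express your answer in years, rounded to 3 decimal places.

8.347 years

Periodic yield y = 0.0815. Discount each cash flow and weight by its year:
  t   CF        PV=CF/(1+0.0815)^t    t·PV
  1       812.50       751.2714       751.2714
  2       812.50       694.6568     1,389.3137
  3       812.50       642.3087     1,926.9261
  4       812.50       593.9054     2,375.6216
  5       812.50       549.1497     2,745.7485
  6       812.50       507.7667     3,046.6003
  7       812.50       469.5023     3,286.5159
  8       812.50       434.1214     3,472.9711
  9       812.50       401.4067     3,612.6606
  10   25,812.50    11,791.3853   117,913.8531
  Σ                 16,835.4744   140,521.4823
Price P = Σ PV = 16,835.4744.
Macaulay duration = Σ(t·PV) / P = 140,521.4823 / 16,835.4744 = 8.34675 years.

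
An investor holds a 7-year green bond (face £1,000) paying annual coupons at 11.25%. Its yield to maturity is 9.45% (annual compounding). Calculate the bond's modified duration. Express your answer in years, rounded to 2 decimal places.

Periodic yield y = 0.0945. First find Macaulay duration:
  t   CF        PV=CF/(1+0.0945)^t    t·PV
  1       112.50       102.7867       102.7867
  2       112.50        93.9120       187.8240
  3       112.50        85.8035       257.4106
  4       112.50        78.3952       313.5808
  5       112.50        71.6265       358.1325
  6       112.50        65.4422       392.6532
  7     1,112.50       591.2752     4,138.9263
  Σ                  1,089.2413     5,751.3141
P = 1,089.2413; Macaulay duration = 5,751.3141 / 1,089.2413 = 5.28011 years.
Modified duration = D_Mac / (1 + y) = 5.28011 / 1.0945 = 4.82422 years.

4.82 years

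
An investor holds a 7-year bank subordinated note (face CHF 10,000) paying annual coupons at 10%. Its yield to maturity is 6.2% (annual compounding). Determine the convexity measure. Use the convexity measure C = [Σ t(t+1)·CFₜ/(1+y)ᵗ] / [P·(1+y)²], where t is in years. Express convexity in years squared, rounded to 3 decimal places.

35.794

With y = 0.062:
  t   CF        PV=CF/(1+0.062)^t    t·PV        t(t+1)·PV
  1     1,000.00       941.6196       941.6196       1,883.2392
  2     1,000.00       886.6474     1,773.2949       5,319.8847
  3     1,000.00       834.8846     2,504.6538      10,018.6152
  4     1,000.00       786.1437     3,144.5748      15,722.8738
  5     1,000.00       740.2483     3,701.2415      22,207.4489
  6     1,000.00       697.0323     4,182.1938      29,275.3563
  7    11,000.00     7,219.7319    50,538.1230     404,304.9839
  Σ                 12,106.3078    66,785.7013     488,732.4019
P = 12,106.3078.
Convexity = Σ t(t+1)·PV / [P·(1+y)²] = 488,732.4019 / (12,106.3078 × 1.127844) = 35.79401.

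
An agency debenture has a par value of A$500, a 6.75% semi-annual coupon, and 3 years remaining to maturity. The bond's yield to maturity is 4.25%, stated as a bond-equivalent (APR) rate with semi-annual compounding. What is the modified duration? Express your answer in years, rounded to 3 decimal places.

Periodic yield y = 0.02125. First find Macaulay duration:
  t   CF        PV=CF/(1+0.02125)^t    t·PV
  1       16.875        16.5239        16.5239
  2       16.875        16.1800        32.3601
  3       16.875        15.8434        47.5301
  4       16.875        15.5137        62.0548
  5       16.875        15.1909        75.9545
  6      516.875       455.6099     2,733.6591
  Σ                    534.8617     2,968.0825
P = 534.8617; Macaulay duration = 2,968.0825 / 534.8617 = 5.54925 half-year periods = 2.77463 years.
Modified duration = D_Mac / (1 + y) = 2.77463 / 1.02125 = 2.71689 years.

2.717 years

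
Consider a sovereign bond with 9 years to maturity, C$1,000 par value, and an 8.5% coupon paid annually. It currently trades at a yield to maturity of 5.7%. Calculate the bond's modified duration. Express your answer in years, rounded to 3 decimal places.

Periodic yield y = 0.057. First find Macaulay duration:
  t   CF        PV=CF/(1+0.057)^t    t·PV
  1        85.00        80.4163        80.4163
  2        85.00        76.0797       152.1595
  3        85.00        71.9770       215.9311
  4        85.00        68.0956       272.3824
  5        85.00        64.4235       322.1173
  6        85.00        60.9493       365.6960
  7        85.00        57.6626       403.6380
  8        85.00        54.5530       436.4244
  9     1,085.00       658.8019     5,929.2172
  Σ                  1,192.9590     8,177.9821
P = 1,192.9590; Macaulay duration = 8,177.9821 / 1,192.9590 = 6.85521 years.
Modified duration = D_Mac / (1 + y) = 6.85521 / 1.057 = 6.48553 years.

6.486 years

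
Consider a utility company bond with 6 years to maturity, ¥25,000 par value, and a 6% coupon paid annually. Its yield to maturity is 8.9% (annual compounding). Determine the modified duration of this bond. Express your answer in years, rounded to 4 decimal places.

Periodic yield y = 0.089. First find Macaulay duration:
  t   CF        PV=CF/(1+0.089)^t    t·PV
  1     1,500.00     1,377.4105     1,377.4105
  2     1,500.00     1,264.8397     2,529.6795
  3     1,500.00     1,161.4690     3,484.4070
  4     1,500.00     1,066.5464     4,266.1855
  5     1,500.00       979.3814     4,896.9071
  6    26,500.00    15,888.3426    95,330.0555
  Σ                 21,737.9896   111,884.6449
P = 21,737.9896; Macaulay duration = 111,884.6449 / 21,737.9896 = 5.14696 years.
Modified duration = D_Mac / (1 + y) = 5.14696 / 1.089 = 4.72632 years.

4.7263 years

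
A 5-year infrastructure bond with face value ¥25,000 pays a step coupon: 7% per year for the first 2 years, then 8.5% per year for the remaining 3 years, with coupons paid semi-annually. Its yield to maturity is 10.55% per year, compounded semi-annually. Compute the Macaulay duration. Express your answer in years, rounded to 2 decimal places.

Periodic yield y = 0.05275. Discount each cash flow and weight by its period:
  t   CF        PV=CF/(1+0.05275)^t    t·PV
  1       875.00       831.1565       831.1565
  2       875.00       789.5099     1,579.0197
  3       875.00       749.9500     2,249.8500
  4       875.00       712.3723     2,849.4894
  5     1,062.50       821.6799     4,108.3997
  6     1,062.50       780.5081     4,683.0489
  7     1,062.50       741.3993     5,189.7953
  8     1,062.50       704.2501     5,634.0011
  9     1,062.50       668.9624     6,020.6613
  10   26,062.50    15,587.0372   155,870.3718
  Σ                 22,386.8258   189,015.7936
Price P = Σ PV = 22,386.8258.
Macaulay duration = Σ(t·PV) / P = 189,015.7936 / 22,386.8258 = 8.44317 half-year periods.
In years: 8.44317 / 2 = 4.22159 years.

4.22 years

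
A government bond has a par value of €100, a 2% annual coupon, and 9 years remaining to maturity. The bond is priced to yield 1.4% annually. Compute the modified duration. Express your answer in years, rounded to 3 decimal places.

8.230 years

Periodic yield y = 0.014. First find Macaulay duration:
  t   CF        PV=CF/(1+0.014)^t    t·PV
  1         2.00         1.9724         1.9724
  2         2.00         1.9452         3.8903
  3         2.00         1.9183         5.7549
  4         2.00         1.8918         7.5673
  5         2.00         1.8657         9.3285
  6         2.00         1.8399        11.0396
  7         2.00         1.8145        12.7017
  8         2.00         1.7895        14.3158
  9       102.00        90.0033       810.0300
  Σ                    105.0406       876.6004
P = 105.0406; Macaulay duration = 876.6004 / 105.0406 = 8.34535 years.
Modified duration = D_Mac / (1 + y) = 8.34535 / 1.014 = 8.23013 years.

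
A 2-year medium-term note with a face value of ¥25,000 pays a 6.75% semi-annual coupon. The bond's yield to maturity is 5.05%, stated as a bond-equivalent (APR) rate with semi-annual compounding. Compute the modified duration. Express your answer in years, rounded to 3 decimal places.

1.859 years

Periodic yield y = 0.02525. First find Macaulay duration:
  t   CF        PV=CF/(1+0.02525)^t    t·PV
  1       843.75       822.9700       822.9700
  2       843.75       802.7018     1,605.4036
  3       843.75       782.9327     2,348.7982
  4    25,843.75    23,390.3338    93,561.3352
  Σ                 25,798.9383    98,338.5069
P = 25,798.9383; Macaulay duration = 98,338.5069 / 25,798.9383 = 3.81173 half-year periods = 1.90586 years.
Modified duration = D_Mac / (1 + y) = 1.90586 / 1.02525 = 1.85893 years.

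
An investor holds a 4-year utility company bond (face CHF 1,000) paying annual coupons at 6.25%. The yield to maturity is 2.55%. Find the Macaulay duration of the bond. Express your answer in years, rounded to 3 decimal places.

Periodic yield y = 0.0255. Discount each cash flow and weight by its year:
  t   CF        PV=CF/(1+0.0255)^t    t·PV
  1        62.50        60.9459        60.9459
  2        62.50        59.4304       118.8608
  3        62.50        57.9526       173.8578
  4     1,062.50       960.6967     3,842.7866
  Σ                  1,139.0256     4,196.4512
Price P = Σ PV = 1,139.0256.
Macaulay duration = Σ(t·PV) / P = 4,196.4512 / 1,139.0256 = 3.68425 years.

3.684 years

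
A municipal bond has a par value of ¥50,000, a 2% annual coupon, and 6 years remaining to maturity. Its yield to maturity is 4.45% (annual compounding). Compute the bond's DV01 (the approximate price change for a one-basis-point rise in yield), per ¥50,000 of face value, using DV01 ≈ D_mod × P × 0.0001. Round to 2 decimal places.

Periodic yield y = 0.0445.
  t   CF        PV=CF/(1+0.0445)^t    t·PV
  1     1,000.00       957.3959       957.3959
  2     1,000.00       916.6069     1,833.2138
  3     1,000.00       877.5557     2,632.6670
  4     1,000.00       840.1682     3,360.6727
  5     1,000.00       804.3735     4,021.8677
  6    51,000.00    39,275.2999   235,651.7995
  Σ                 43,671.4000   248,457.6165
P = 43,671.4000; D_Mac = 5.68925 yrs; D_mod = 5.44687 yrs.
DV01 ≈ 5.44687 × 43,671.4000 × 0.0001 = 23.787230.

¥23.79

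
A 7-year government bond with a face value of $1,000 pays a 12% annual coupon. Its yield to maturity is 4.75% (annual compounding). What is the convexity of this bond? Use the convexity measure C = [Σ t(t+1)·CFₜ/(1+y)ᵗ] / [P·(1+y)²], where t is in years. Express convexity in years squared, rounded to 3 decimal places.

With y = 0.0475:
  t   CF        PV=CF/(1+0.0475)^t    t·PV        t(t+1)·PV
  1       120.00       114.5585       114.5585         229.1169
  2       120.00       109.3637       218.7274         656.1822
  3       120.00       104.4045       313.2135       1,252.8538
  4       120.00        99.6702       398.6806       1,993.4030
  5       120.00        95.1505       475.7525       2,854.5151
  6       120.00        90.8358       545.0148       3,815.1037
  7     1,120.00       809.3564     5,665.4947      45,323.9580
  Σ                  1,423.3395     7,731.4420      56,125.1327
P = 1,423.3395.
Convexity = Σ t(t+1)·PV / [P·(1+y)²] = 56,125.1327 / (1,423.3395 × 1.097256) = 35.93692.

35.937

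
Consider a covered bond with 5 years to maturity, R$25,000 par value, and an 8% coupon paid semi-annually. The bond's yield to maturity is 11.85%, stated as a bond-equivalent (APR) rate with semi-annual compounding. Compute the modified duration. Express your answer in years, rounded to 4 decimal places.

Periodic yield y = 0.05925. First find Macaulay duration:
  t   CF        PV=CF/(1+0.05925)^t    t·PV
  1     1,000.00       944.0642       944.0642
  2     1,000.00       891.2572     1,782.5144
  3     1,000.00       841.4040     2,524.2121
  4     1,000.00       794.3394     3,177.3576
  5     1,000.00       749.9074     3,749.5370
  6     1,000.00       707.9607     4,247.7643
  7     1,000.00       668.3604     4,678.5226
  8     1,000.00       630.9751     5,047.8008
  9     1,000.00       595.6810     5,361.1290
  10   26,000.00    14,621.3887   146,213.8865
  Σ                 21,445.3381   177,726.7885
P = 21,445.3381; Macaulay duration = 177,726.7885 / 21,445.3381 = 8.28743 half-year periods = 4.14372 years.
Modified duration = D_Mac / (1 + y) = 4.14372 / 1.05925 = 3.91193 years.

3.9119 years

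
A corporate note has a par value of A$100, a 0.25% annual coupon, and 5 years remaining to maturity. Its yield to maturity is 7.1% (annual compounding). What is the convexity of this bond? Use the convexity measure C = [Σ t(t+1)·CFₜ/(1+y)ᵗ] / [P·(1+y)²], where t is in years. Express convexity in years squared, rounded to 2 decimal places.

25.94

With y = 0.071:
  t   CF        PV=CF/(1+0.071)^t    t·PV        t(t+1)·PV
  1         0.25         0.2334         0.2334           0.4669
  2         0.25         0.2180         0.4359           1.3077
  3         0.25         0.2035         0.6105           2.4420
  4         0.25         0.1900         0.7600           3.8002
  5       100.25        71.1438       355.7190       2,134.3138
  Σ                     71.9887       357.7589       2,142.3307
P = 71.9887.
Convexity = Σ t(t+1)·PV / [P·(1+y)²] = 2,142.3307 / (71.9887 × 1.147041) = 25.94438.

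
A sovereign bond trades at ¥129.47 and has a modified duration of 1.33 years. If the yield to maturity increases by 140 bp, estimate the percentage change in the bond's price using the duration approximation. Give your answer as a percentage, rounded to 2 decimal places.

Duration approximation: ΔP/P ≈ -D_mod · Δy = -1.33 × (+0.014) = -0.018620.
As a percentage: -1.8620%.

-1.86%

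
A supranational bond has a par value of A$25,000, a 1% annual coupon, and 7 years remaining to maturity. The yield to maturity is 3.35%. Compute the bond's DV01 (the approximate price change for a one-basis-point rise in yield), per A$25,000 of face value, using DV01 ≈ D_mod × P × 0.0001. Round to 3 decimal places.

A$14.020

Periodic yield y = 0.0335.
  t   CF        PV=CF/(1+0.0335)^t    t·PV
  1       250.00       241.8965       241.8965
  2       250.00       234.0556       468.1112
  3       250.00       226.4689       679.4067
  4       250.00       219.1281       876.5124
  5       250.00       212.0253     1,060.1263
  6       250.00       205.1526     1,230.9159
  7    25,250.00    20,048.7830   140,341.4812
  Σ                 21,387.5100   144,898.4501
P = 21,387.5100; D_Mac = 6.77491 yrs; D_mod = 6.55531 yrs.
DV01 ≈ 6.55531 × 21,387.5100 × 0.0001 = 14.020169.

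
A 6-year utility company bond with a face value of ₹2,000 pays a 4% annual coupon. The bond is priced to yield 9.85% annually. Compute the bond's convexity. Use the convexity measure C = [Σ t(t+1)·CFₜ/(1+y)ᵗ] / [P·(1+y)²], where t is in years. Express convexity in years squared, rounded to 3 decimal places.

29.839

With y = 0.0985:
  t   CF        PV=CF/(1+0.0985)^t    t·PV        t(t+1)·PV
  1        80.00        72.8266        72.8266         145.6532
  2        80.00        66.2964       132.5928         397.7783
  3        80.00        60.3517       181.0552         724.2209
  4        80.00        54.9401       219.7605       1,098.8027
  5        80.00        50.0138       250.0689       1,500.4134
  6     2,080.00     1,183.7581     7,102.5487      49,717.8406
  Σ                  1,488.1867     7,958.8527      53,584.7092
P = 1,488.1867.
Convexity = Σ t(t+1)·PV / [P·(1+y)²] = 53,584.7092 / (1,488.1867 × 1.206702) = 29.83894.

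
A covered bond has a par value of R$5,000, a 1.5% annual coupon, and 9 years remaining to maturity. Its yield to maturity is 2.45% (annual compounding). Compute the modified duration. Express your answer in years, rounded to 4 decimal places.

Periodic yield y = 0.0245. First find Macaulay duration:
  t   CF        PV=CF/(1+0.0245)^t    t·PV
  1        75.00        73.2064        73.2064
  2        75.00        71.4558       142.9116
  3        75.00        69.7470       209.2409
  4        75.00        68.0790       272.3162
  5        75.00        66.4510       332.2549
  6        75.00        64.8619       389.1712
  7        75.00        63.3108       443.1753
  8        75.00        61.7967       494.3739
  9     5,075.00     4,081.5806    36,734.2258
  Σ                  4,620.4892    39,090.8763
P = 4,620.4892; Macaulay duration = 39,090.8763 / 4,620.4892 = 8.46033 years.
Modified duration = D_Mac / (1 + y) = 8.46033 / 1.0245 = 8.25801 years.

8.2580 years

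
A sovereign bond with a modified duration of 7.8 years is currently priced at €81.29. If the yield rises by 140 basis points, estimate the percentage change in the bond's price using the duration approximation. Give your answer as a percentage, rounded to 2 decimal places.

-10.92%

Duration approximation: ΔP/P ≈ -D_mod · Δy = -7.8 × (+0.014) = -0.109200.
As a percentage: -10.9200%.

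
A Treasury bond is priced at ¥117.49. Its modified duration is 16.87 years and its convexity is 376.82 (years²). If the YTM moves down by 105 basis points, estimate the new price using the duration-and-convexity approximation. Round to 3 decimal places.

¥140.742

Duration effect: -D_mod·Δy = -16.87 × (-0.0105) = +0.177135
Convexity effect: ½·C·(Δy)² = 0.5 × 376.82 × (-0.0105)² = +0.0207722025
ΔP/P ≈ +0.177135 + 0.0207722025 = +0.1979072025
New price ≈ 117.49 × (1 + 0.1979072025) = 140.742117221725.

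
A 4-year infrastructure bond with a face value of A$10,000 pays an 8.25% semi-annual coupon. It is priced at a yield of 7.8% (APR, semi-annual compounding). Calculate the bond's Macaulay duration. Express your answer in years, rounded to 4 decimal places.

3.4917 years

Periodic yield y = 0.039. Discount each cash flow and weight by its period:
  t   CF        PV=CF/(1+0.039)^t    t·PV
  1       412.50       397.0164       397.0164
  2       412.50       382.1139       764.2278
  3       412.50       367.7709     1,103.3126
  4       412.50       353.9662     1,415.8647
  5       412.50       340.6797     1,703.3983
  6       412.50       327.8919     1,967.3513
  7       412.50       315.5841     2,209.0887
  8    10,412.50     7,667.0913    61,336.7303
  Σ                 10,152.1143    70,896.9901
Price P = Σ PV = 10,152.1143.
Macaulay duration = Σ(t·PV) / P = 70,896.9901 / 10,152.1143 = 6.98347 half-year periods.
In years: 6.98347 / 2 = 3.49174 years.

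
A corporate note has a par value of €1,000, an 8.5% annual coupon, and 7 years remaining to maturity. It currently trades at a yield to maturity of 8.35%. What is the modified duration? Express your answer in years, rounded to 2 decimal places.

Periodic yield y = 0.0835. First find Macaulay duration:
  t   CF        PV=CF/(1+0.0835)^t    t·PV
  1        85.00        78.4495        78.4495
  2        85.00        72.4038       144.8075
  3        85.00        66.8240       200.4719
  4        85.00        61.6742       246.6967
  5        85.00        56.9212       284.6062
  6        85.00        52.5346       315.2076
  7     1,085.00       618.9098     4,332.3683
  Σ                  1,007.7169     5,602.6076
P = 1,007.7169; Macaulay duration = 5,602.6076 / 1,007.7169 = 5.55970 years.
Modified duration = D_Mac / (1 + y) = 5.55970 / 1.0835 = 5.13124 years.

5.13 years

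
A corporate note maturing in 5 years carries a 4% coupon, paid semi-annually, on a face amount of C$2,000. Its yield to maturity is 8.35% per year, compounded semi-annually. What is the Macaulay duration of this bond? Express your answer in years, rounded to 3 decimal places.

Periodic yield y = 0.04175. Discount each cash flow and weight by its period:
  t   CF        PV=CF/(1+0.04175)^t    t·PV
  1        40.00        38.3969        38.3969
  2        40.00        36.8581        73.7162
  3        40.00        35.3809       106.1428
  4        40.00        33.9630       135.8520
  5        40.00        32.6019       163.0093
  6        40.00        31.2953       187.7717
  7        40.00        30.0411       210.2875
  8        40.00        28.8371       230.6970
  9        40.00        27.6814       249.1328
  10    2,040.00     1,355.1740    13,551.7405
  Σ                  1,650.2298    14,946.7468
Price P = Σ PV = 1,650.2298.
Macaulay duration = Σ(t·PV) / P = 14,946.7468 / 1,650.2298 = 9.05737 half-year periods.
In years: 9.05737 / 2 = 4.52869 years.

4.529 years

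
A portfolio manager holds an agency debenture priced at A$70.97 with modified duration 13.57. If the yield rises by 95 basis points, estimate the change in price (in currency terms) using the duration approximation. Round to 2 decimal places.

Duration approximation: ΔP/P ≈ -D_mod · Δy = -13.57 × (+0.0095) = -0.128915.
ΔP ≈ 70.97 × (-0.128915) = -9.14909755.

-A$9.15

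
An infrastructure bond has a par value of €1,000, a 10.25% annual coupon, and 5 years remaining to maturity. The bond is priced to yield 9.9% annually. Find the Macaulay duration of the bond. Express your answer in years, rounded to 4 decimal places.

Periodic yield y = 0.099. Discount each cash flow and weight by its year:
  t   CF        PV=CF/(1+0.099)^t    t·PV
  1       102.50        93.2666        93.2666
  2       102.50        84.8650       169.7299
  3       102.50        77.2202       231.6605
  4       102.50        70.2640       281.0561
  5     1,102.50       687.6859     3,438.4296
  Σ                  1,013.3017     4,214.1429
Price P = Σ PV = 1,013.3017.
Macaulay duration = Σ(t·PV) / P = 4,214.1429 / 1,013.3017 = 4.15882 years.

4.1588 years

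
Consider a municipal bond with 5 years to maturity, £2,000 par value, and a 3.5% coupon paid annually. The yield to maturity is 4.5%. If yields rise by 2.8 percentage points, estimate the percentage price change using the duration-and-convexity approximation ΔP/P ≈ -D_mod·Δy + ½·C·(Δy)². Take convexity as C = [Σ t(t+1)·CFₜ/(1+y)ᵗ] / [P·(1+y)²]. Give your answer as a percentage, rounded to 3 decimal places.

With y = 0.045:
  t   CF        PV=CF/(1+0.045)^t    t·PV        t(t+1)·PV
  1        70.00        66.9856        66.9856         133.9713
  2        70.00        64.1011       128.2022         384.6066
  3        70.00        61.3408       184.0223         736.0891
  4        70.00        58.6993       234.7972       1,173.9859
  5     2,070.00     1,661.0737     8,305.3683      49,832.2100
  Σ                  1,912.2005     8,919.3756      52,260.8629
P = 1,912.2005; D_Mac = 4.66446 yrs; D_mod = 4.46359 yrs; C = 25.02710.
Duration effect: -4.46359 × (+0.028) = -0.124981
Convexity effect: 0.5 × 25.02710 × (0.028)² = +0.0098106
ΔP/P ≈ -0.124981 + 0.0098106 = -0.115170 = -11.5170%.

-11.517%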